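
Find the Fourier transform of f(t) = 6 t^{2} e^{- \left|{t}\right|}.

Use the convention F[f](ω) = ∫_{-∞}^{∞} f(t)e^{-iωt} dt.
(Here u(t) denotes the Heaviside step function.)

F(ω) = \frac{24 \left(1 - 3 \omega^{2}\right)}{\left(\omega^{2} + 1\right)^{3}}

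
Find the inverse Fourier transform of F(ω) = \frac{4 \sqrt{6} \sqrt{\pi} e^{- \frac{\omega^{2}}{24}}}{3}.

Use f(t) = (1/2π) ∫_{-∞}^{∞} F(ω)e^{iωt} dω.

f(t) = 8 e^{- 6 t^{2}}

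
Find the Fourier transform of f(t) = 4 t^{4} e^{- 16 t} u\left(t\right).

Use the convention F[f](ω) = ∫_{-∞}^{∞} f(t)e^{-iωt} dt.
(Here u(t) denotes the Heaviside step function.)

F(ω) = \frac{96}{\left(i \omega + 16\right)^{5}}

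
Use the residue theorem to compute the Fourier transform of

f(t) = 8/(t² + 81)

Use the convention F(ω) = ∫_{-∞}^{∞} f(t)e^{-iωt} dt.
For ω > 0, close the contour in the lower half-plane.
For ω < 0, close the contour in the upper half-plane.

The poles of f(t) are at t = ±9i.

Let g(z) = f(z)e^{-iωz}; for large |z| the factor e^{-iωz} decays in the lower half-plane when ω > 0 and in the upper half-plane when ω < 0.

Case ω > 0 (lower half-plane, clockwise contour ⇒ F(ω) = -2πi·ΣRes):
  Res_{z = - 9 i} g(z) = \frac{4 i e^{- 9 \omega}}{9}
  F(ω) = -2πi·ΣRes = \frac{8 \pi e^{- 9 \omega}}{9}

Case ω < 0 (upper half-plane, counterclockwise contour ⇒ F(ω) = +2πi·ΣRes):
  Res_{z = 9 i} g(z) = - \frac{4 i e^{9 \omega}}{9}
  F(ω) = 2πi·ΣRes = \frac{8 \pi e^{9 \omega}}{9}

Both cases combine into a single formula in |ω|:

F(ω) = \frac{8 \pi e^{- 9 \left|{\omega}\right|}}{9}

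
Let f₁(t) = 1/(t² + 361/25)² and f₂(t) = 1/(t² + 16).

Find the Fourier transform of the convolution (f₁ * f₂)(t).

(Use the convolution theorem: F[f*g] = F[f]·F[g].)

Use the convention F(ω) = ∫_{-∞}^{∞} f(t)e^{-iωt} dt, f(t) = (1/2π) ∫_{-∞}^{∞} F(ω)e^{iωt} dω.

F[f₁*f₂](ω) = \frac{25 \pi^{2} \left(19 \left|{\omega}\right| + 5\right) e^{- \frac{39 \left|{\omega}\right|}{5}}}{54872}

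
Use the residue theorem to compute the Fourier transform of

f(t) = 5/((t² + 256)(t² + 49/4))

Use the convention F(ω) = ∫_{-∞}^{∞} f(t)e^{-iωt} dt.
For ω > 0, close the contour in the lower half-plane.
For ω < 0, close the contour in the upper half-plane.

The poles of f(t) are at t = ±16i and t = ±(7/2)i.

Let g(z) = f(z)e^{-iωz}; for large |z| the factor e^{-iωz} decays in the lower half-plane when ω > 0 and in the upper half-plane when ω < 0.

Case ω > 0 (lower half-plane, clockwise contour ⇒ F(ω) = -2πi·ΣRes):
  Res_{z = - 16 i} g(z) = - \frac{i e^{- 16 \omega}}{1560}
  Res_{z = - \frac{7 i}{2}} g(z) = \frac{4 i e^{- \frac{7 \omega}{2}}}{1365}
  F(ω) = -2πi·ΣRes = - \frac{\pi e^{- 16 \omega}}{780} + \frac{8 \pi e^{- \frac{7 \omega}{2}}}{1365}

Case ω < 0 (upper half-plane, counterclockwise contour ⇒ F(ω) = +2πi·ΣRes):
  Res_{z = 16 i} g(z) = \frac{i e^{16 \omega}}{1560}
  Res_{z = \frac{7 i}{2}} g(z) = - \frac{4 i e^{\frac{7 \omega}{2}}}{1365}
  F(ω) = 2πi·ΣRes = \frac{\pi \left(32 e^{\frac{7 \omega}{2}} - 7 e^{16 \omega}\right)}{5460}

Both cases combine into a single formula in |ω|:

F(ω) = - \frac{\pi e^{- 16 \left|{\omega}\right|}}{780} + \frac{8 \pi e^{- \frac{7 \left|{\omega}\right|}{2}}}{1365}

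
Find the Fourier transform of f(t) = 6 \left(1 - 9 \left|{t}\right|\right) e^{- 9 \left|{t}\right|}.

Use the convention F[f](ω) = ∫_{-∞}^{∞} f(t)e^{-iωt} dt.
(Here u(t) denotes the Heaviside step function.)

F(ω) = \frac{216 \omega^{2}}{\left(\omega^{2} + 81\right)^{2}}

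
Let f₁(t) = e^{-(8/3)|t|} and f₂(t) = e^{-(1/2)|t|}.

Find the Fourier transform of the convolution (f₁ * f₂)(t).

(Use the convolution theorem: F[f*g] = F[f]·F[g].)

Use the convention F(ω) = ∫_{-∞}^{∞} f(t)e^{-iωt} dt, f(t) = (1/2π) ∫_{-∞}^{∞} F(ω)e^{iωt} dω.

F[f₁*f₂](ω) = \frac{192}{36 \omega^{4} + 265 \omega^{2} + 64}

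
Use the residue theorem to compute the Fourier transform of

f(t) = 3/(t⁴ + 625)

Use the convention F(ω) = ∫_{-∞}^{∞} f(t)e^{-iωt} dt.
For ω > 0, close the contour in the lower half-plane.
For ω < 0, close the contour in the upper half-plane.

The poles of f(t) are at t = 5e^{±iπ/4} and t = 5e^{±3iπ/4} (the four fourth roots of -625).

Let g(z) = f(z)e^{-iωz}; for large |z| the factor e^{-iωz} decays in the lower half-plane when ω > 0 and in the upper half-plane when ω < 0.

Case ω > 0 (lower half-plane, clockwise contour ⇒ F(ω) = -2πi·ΣRes):
  Res_{z = - \frac{5 \sqrt{2}}{2} - \frac{5 \sqrt{2} i}{2}} g(z) = \frac{3 \sqrt{2} i \left(1 - i\right) e^{\frac{5 \sqrt{2} \omega \left(-1 + i\right)}{2}}}{1000}
  Res_{z = \frac{5 \sqrt{2}}{2} - \frac{5 \sqrt{2} i}{2}} g(z) = \frac{3 \sqrt{2} i \left(1 + i\right) e^{- \frac{5 \sqrt{2} \omega \left(1 + i\right)}{2}}}{1000}
  F(ω) = -2πi·ΣRes = \frac{3 \sqrt{2} \pi \left(1 - i\right) \left(e^{5 \sqrt{2} i \omega} + i\right) e^{- \frac{5 \sqrt{2} \omega \left(1 + i\right)}{2}}}{500} = \frac{3 \pi e^{- \frac{5 \sqrt{2} \omega}{2}} \sin{\left(\frac{5 \sqrt{2} \omega}{2} + \frac{\pi}{4} \right)}}{125}

Case ω < 0 (upper half-plane, counterclockwise contour ⇒ F(ω) = +2πi·ΣRes):
  Res_{z = \frac{5 \sqrt{2}}{2} + \frac{5 \sqrt{2} i}{2}} g(z) = \frac{3 \sqrt{2} i \left(-1 + i\right) e^{\frac{5 \sqrt{2} \omega \left(1 - i\right)}{2}}}{1000}
  Res_{z = - \frac{5 \sqrt{2}}{2} + \frac{5 \sqrt{2} i}{2}} g(z) = \frac{3 \sqrt{2} \left(1 - i\right) e^{\frac{5 \sqrt{2} \omega \left(1 + i\right)}{2}}}{1000}
  F(ω) = 2πi·ΣRes = - \frac{3 \sqrt{2} i \pi \left(i \left(1 - i\right) e^{\frac{5 \sqrt{2} \omega \left(1 - i\right)}{2}} - \left(1 - i\right) e^{\frac{5 \sqrt{2} \omega \left(1 + i\right)}{2}}\right)}{500} = \frac{3 \pi e^{\frac{5 \sqrt{2} \omega}{2}} \cos{\left(\frac{5 \sqrt{2} \omega}{2} + \frac{\pi}{4} \right)}}{125}

Both cases combine into a single formula in |ω|:

F(ω) = \frac{3 \pi e^{- \frac{5 \sqrt{2} \left|{\omega}\right|}{2}} \sin{\left(\frac{5 \sqrt{2} \left|{\omega}\right|}{2} + \frac{\pi}{4} \right)}}{125}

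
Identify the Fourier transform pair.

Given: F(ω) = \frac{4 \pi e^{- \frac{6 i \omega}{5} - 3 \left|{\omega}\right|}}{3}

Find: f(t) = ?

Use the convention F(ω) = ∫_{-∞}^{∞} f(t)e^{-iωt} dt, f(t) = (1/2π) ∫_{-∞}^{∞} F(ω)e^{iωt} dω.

f(t) = \frac{4}{\left(t - \frac{6}{5}\right)^{2} + 9}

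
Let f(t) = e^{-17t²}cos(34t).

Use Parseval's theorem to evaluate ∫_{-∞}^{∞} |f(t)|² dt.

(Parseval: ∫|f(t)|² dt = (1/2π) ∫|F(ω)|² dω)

∫|f(t)|² dt = \frac{\sqrt{34} \sqrt{\pi} \left(1 + e^{34}\right)}{68 e^{34}}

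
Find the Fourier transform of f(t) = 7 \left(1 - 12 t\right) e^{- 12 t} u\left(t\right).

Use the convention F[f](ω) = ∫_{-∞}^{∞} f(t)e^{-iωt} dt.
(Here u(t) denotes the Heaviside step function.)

F(ω) = \frac{7 i \omega}{- \omega^{2} + 24 i \omega + 144}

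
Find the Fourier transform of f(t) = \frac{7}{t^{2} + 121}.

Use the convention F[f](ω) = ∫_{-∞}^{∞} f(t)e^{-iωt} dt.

F(ω) = \frac{7 \pi e^{- 11 \left|{\omega}\right|}}{11}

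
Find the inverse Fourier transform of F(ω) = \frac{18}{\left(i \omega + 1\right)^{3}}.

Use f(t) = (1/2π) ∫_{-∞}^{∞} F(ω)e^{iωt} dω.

f(t) = 9 t^{2} e^{- t} u\left(t\right)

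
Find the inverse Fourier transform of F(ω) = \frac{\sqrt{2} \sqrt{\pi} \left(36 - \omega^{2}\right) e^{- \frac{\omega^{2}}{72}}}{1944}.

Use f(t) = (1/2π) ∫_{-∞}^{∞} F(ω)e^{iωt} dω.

f(t) = 4 t^{2} e^{- 18 t^{2}}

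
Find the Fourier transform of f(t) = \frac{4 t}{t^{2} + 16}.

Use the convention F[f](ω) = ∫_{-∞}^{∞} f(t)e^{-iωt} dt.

F(ω) = - 4 i \pi e^{- 4 \left|{\omega}\right|} \operatorname{sign}{\left(\omega \right)}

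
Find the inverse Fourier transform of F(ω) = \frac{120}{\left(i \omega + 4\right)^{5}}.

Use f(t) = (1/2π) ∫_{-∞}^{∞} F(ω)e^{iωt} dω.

f(t) = 5 t^{4} e^{- 4 t} u\left(t\right)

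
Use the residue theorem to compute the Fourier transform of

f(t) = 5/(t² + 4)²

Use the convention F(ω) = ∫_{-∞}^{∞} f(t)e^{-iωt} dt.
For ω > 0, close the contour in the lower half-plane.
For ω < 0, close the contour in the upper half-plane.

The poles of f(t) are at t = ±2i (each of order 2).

Let g(z) = f(z)e^{-iωz}; for large |z| the factor e^{-iωz} decays in the lower half-plane when ω > 0 and in the upper half-plane when ω < 0.

Case ω > 0 (lower half-plane, clockwise contour ⇒ F(ω) = -2πi·ΣRes):
  Res_{z = - 2 i} g(z) = \frac{5 i \left(2 \omega + 1\right) e^{- 2 \omega}}{32} (pole of order 2)
  F(ω) = -2πi·ΣRes = \frac{5 \pi \left(2 \omega + 1\right) e^{- 2 \omega}}{16}

Case ω < 0 (upper half-plane, counterclockwise contour ⇒ F(ω) = +2πi·ΣRes):
  Res_{z = 2 i} g(z) = \frac{5 i \left(2 \omega - 1\right) e^{2 \omega}}{32} (pole of order 2)
  F(ω) = 2πi·ΣRes = \frac{5 \pi \left(1 - 2 \omega\right) e^{2 \omega}}{16}

Both cases combine into a single formula in |ω|:

F(ω) = \frac{5 \pi \left(2 \left|{\omega}\right| + 1\right) e^{- 2 \left|{\omega}\right|}}{16}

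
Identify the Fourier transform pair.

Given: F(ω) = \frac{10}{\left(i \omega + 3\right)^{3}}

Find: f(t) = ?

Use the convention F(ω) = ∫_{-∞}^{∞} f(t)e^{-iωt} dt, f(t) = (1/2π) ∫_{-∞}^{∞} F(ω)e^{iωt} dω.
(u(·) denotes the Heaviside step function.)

f(t) = 5 t^{2} e^{- 3 t} u\left(t\right)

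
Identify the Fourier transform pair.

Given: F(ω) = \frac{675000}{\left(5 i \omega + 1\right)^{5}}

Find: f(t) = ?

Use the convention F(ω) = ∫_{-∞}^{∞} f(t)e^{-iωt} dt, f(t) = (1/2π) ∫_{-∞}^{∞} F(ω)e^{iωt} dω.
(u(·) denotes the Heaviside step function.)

f(t) = 9 t^{4} e^{- \frac{t}{5}} u\left(t\right)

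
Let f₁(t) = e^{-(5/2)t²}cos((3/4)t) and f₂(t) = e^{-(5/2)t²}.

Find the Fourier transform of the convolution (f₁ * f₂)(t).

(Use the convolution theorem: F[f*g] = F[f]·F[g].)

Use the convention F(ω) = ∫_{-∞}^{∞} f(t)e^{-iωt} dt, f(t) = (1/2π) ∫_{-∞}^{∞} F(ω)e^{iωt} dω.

F[f₁*f₂](ω) = \frac{\pi \left(e^{\frac{3 \omega}{10}} + 1\right) e^{- \frac{\omega^{2}}{5} - \frac{3 \omega}{20} - \frac{9}{160}}}{5}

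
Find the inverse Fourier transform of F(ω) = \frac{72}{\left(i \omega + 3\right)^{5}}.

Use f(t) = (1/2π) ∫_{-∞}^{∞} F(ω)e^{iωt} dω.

f(t) = 3 t^{4} e^{- 3 t} u\left(t\right)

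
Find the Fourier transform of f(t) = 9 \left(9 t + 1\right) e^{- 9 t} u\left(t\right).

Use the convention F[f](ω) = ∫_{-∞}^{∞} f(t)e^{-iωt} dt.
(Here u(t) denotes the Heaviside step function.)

F(ω) = \frac{9 \left(- i \omega - 18\right)}{\omega^{2} - 18 i \omega - 81}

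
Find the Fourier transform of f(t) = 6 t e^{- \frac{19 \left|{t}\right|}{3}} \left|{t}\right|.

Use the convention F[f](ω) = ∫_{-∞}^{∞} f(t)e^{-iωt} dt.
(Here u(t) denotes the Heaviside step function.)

F(ω) = \frac{5832 i \omega \left(3 \omega^{2} - 361\right)}{\left(9 \omega^{2} + 361\right)^{3}}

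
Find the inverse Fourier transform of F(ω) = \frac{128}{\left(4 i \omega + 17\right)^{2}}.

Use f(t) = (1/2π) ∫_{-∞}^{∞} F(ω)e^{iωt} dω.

f(t) = 8 t e^{- \frac{17 t}{4}} u\left(t\right)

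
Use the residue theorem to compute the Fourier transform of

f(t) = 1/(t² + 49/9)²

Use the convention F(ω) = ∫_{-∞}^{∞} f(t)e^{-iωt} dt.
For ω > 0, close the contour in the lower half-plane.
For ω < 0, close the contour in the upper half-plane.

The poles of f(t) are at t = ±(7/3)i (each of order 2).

Let g(z) = f(z)e^{-iωz}; for large |z| the factor e^{-iωz} decays in the lower half-plane when ω > 0 and in the upper half-plane when ω < 0.

Case ω > 0 (lower half-plane, clockwise contour ⇒ F(ω) = -2πi·ΣRes):
  Res_{z = - \frac{7 i}{3}} g(z) = \frac{9 i \left(7 \omega + 3\right) e^{- \frac{7 \omega}{3}}}{1372} (pole of order 2)
  F(ω) = -2πi·ΣRes = \frac{9 \pi \left(7 \omega + 3\right) e^{- \frac{7 \omega}{3}}}{686}

Case ω < 0 (upper half-plane, counterclockwise contour ⇒ F(ω) = +2πi·ΣRes):
  Res_{z = \frac{7 i}{3}} g(z) = \frac{9 i \left(7 \omega - 3\right) e^{\frac{7 \omega}{3}}}{1372} (pole of order 2)
  F(ω) = 2πi·ΣRes = \frac{9 \pi \left(3 - 7 \omega\right) e^{\frac{7 \omega}{3}}}{686}

Both cases combine into a single formula in |ω|:

F(ω) = \frac{9 \pi \left(7 \left|{\omega}\right| + 3\right) e^{- \frac{7 \left|{\omega}\right|}{3}}}{686}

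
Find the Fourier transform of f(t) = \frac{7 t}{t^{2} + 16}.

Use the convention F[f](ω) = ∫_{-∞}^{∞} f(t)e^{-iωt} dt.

F(ω) = - 7 i \pi e^{- 4 \left|{\omega}\right|} \operatorname{sign}{\left(\omega \right)}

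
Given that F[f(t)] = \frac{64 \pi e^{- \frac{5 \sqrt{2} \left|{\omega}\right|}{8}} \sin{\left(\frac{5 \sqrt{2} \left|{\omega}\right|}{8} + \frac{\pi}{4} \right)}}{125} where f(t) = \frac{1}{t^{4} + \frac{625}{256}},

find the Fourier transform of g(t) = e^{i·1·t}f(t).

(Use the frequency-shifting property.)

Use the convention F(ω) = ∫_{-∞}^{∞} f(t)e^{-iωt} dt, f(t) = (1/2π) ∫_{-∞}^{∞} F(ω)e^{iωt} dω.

F[g](ω) = \frac{64 \pi e^{- \frac{5 \sqrt{2} \left|{\omega - 1}\right|}{8}} \sin{\left(\frac{5 \sqrt{2} \left|{\omega - 1}\right|}{8} + \frac{\pi}{4} \right)}}{125}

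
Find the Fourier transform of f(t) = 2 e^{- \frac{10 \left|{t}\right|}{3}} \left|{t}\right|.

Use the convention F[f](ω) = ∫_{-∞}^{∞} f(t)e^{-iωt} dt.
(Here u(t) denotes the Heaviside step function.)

F(ω) = \frac{36 \left(100 - 9 \omega^{2}\right)}{\left(9 \omega^{2} + 100\right)^{2}}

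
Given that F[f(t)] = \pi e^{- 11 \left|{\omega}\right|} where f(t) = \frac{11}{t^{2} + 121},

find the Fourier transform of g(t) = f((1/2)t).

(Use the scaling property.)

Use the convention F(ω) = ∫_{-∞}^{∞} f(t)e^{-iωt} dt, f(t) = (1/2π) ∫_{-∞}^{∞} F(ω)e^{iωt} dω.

F[g](ω) = 2 \pi e^{- 22 \left|{\omega}\right|}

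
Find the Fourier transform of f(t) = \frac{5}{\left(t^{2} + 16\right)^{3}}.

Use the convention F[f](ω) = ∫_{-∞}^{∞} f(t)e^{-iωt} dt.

F(ω) = \frac{5 \pi \left(16 \omega^{2} + 12 \left|{\omega}\right| + 3\right) e^{- 4 \left|{\omega}\right|}}{8192}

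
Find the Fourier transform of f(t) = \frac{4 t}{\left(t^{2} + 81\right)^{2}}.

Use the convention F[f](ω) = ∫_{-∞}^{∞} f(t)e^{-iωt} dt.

F(ω) = - \frac{2 i \pi \omega e^{- 9 \left|{\omega}\right|}}{9}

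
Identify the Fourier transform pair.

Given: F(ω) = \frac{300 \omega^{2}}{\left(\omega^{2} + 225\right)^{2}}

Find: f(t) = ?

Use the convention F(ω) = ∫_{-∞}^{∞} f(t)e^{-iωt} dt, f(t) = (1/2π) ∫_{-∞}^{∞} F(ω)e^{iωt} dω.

f(t) = 5 \left(1 - 15 \left|{t}\right|\right) e^{- 15 \left|{t}\right|}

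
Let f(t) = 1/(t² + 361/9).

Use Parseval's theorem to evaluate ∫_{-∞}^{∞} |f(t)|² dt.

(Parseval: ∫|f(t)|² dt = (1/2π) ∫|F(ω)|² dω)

∫|f(t)|² dt = \frac{27 \pi}{13718}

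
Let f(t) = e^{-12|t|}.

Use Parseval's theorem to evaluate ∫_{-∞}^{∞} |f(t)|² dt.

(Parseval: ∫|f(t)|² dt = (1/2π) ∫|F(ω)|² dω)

∫|f(t)|² dt = \frac{1}{12}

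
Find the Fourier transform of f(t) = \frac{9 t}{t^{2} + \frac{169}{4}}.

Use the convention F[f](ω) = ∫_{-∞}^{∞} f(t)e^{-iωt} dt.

F(ω) = - 9 i \pi e^{- \frac{13 \left|{\omega}\right|}{2}} \operatorname{sign}{\left(\omega \right)}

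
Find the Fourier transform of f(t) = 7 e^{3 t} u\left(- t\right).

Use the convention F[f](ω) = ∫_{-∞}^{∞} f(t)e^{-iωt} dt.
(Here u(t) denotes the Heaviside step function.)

F(ω) = - \frac{7}{i \omega - 3}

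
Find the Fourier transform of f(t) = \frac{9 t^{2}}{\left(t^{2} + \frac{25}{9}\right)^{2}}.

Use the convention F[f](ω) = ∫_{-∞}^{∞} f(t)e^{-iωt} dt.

F(ω) = \frac{9 \pi \left(3 - 5 \left|{\omega}\right|\right) e^{- \frac{5 \left|{\omega}\right|}{3}}}{10}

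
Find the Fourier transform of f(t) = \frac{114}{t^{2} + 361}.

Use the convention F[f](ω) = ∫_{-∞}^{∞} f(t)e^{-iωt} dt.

F(ω) = 6 \pi e^{- 19 \left|{\omega}\right|}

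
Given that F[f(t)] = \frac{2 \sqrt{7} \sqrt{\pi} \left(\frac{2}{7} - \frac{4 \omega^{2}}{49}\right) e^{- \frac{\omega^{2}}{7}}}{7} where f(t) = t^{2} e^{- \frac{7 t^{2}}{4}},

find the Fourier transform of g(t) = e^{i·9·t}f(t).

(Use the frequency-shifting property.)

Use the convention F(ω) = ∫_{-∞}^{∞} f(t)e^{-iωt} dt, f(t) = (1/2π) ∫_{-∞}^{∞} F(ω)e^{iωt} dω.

F[g](ω) = \frac{4 \sqrt{7} \sqrt{\pi} \left(7 - 2 \left(\omega - 9\right)^{2}\right) e^{- \frac{\left(\omega - 9\right)^{2}}{7}}}{343}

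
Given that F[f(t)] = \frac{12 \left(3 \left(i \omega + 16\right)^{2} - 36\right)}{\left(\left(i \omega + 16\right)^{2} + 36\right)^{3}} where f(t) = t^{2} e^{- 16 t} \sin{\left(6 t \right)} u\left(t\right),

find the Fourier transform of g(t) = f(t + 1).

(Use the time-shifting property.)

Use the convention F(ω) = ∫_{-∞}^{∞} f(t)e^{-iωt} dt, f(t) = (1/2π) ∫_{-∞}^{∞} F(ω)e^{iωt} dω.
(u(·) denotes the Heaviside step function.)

F[g](ω) = \frac{36 \left(\left(i \omega + 16\right)^{2} - 12\right) e^{i \omega}}{\left(\left(i \omega + 16\right)^{2} + 36\right)^{3}}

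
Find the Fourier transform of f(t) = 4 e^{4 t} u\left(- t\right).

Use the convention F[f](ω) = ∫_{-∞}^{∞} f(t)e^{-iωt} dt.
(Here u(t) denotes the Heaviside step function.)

F(ω) = - \frac{4}{i \omega - 4}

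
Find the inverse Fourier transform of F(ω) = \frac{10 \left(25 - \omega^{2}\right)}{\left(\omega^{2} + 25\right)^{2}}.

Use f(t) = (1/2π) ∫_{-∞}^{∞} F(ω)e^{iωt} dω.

f(t) = 5 e^{- 5 \left|{t}\right|} \left|{t}\right|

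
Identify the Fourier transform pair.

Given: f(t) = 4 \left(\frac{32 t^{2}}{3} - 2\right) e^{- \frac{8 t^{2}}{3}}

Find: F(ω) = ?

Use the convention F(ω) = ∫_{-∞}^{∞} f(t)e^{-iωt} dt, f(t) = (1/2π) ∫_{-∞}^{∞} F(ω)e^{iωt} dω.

F(ω) = - \frac{3 \sqrt{6} \sqrt{\pi} \omega^{2} e^{- \frac{3 \omega^{2}}{32}}}{8}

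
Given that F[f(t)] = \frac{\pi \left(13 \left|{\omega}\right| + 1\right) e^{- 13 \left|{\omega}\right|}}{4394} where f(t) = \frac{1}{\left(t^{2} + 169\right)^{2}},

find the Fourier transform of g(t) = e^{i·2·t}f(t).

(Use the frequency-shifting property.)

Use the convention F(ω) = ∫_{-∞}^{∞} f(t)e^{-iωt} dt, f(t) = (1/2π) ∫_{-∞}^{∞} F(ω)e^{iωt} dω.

F[g](ω) = \frac{\pi \left(13 \left|{\omega - 2}\right| + 1\right) e^{- 13 \left|{\omega - 2}\right|}}{4394}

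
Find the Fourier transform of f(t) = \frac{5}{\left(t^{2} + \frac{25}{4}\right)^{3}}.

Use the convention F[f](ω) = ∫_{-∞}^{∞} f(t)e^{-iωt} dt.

F(ω) = \frac{\pi \left(25 \omega^{2} + 30 \left|{\omega}\right| + 12\right) e^{- \frac{5 \left|{\omega}\right|}{2}}}{625}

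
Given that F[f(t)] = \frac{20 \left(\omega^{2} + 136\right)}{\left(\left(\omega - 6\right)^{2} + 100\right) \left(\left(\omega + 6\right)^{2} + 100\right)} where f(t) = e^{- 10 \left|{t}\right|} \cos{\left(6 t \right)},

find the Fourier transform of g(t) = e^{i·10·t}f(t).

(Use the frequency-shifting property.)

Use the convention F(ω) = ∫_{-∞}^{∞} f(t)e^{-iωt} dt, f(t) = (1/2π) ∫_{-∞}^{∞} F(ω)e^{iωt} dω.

F[g](ω) = \frac{20 \left(\left(\omega - 10\right)^{2} + 136\right)}{\left(\left(\omega - 16\right)^{2} + 100\right) \left(\left(\omega - 4\right)^{2} + 100\right)}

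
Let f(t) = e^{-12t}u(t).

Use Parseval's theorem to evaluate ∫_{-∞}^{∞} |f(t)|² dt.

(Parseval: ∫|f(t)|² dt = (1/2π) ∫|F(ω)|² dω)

∫|f(t)|² dt = \frac{1}{24}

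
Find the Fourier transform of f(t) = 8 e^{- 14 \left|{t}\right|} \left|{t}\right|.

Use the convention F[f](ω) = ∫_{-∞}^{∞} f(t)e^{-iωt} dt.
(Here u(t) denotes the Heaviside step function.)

F(ω) = \frac{16 \left(196 - \omega^{2}\right)}{\left(\omega^{2} + 196\right)^{2}}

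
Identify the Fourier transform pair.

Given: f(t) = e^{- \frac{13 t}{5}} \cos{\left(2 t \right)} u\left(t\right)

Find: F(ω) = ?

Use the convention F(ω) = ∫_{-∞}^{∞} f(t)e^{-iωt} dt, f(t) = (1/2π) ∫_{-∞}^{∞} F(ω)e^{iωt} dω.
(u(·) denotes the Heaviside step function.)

F(ω) = \frac{5 \left(5 i \omega + 13\right)}{\left(5 i \omega + 13\right)^{2} + 100}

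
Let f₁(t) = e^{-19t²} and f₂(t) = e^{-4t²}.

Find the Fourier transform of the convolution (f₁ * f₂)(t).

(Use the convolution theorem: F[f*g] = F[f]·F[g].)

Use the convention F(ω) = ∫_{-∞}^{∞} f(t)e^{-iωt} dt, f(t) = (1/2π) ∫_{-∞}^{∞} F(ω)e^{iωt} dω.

F[f₁*f₂](ω) = \frac{\sqrt{19} \pi e^{- \frac{23 \omega^{2}}{304}}}{38}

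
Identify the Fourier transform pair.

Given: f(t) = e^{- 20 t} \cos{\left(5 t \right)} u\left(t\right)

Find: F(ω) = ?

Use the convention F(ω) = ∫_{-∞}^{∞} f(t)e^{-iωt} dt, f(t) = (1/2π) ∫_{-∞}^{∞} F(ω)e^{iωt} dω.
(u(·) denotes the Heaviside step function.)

F(ω) = \frac{i \omega + 20}{\left(i \omega + 20\right)^{2} + 25}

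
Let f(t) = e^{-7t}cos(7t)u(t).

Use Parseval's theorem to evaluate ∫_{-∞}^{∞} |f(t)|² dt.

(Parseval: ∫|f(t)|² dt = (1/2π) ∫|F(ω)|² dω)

∫|f(t)|² dt = \frac{3}{56}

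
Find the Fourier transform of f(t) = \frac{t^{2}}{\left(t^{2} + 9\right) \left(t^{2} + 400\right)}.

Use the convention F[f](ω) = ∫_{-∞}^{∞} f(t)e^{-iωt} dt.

F(ω) = \frac{\pi \left(20 - 3 e^{17 \left|{\omega}\right|}\right) e^{- 20 \left|{\omega}\right|}}{391}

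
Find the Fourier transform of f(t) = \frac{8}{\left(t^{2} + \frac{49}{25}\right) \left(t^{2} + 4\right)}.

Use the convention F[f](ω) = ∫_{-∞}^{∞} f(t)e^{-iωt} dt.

F(ω) = - \frac{100 \pi e^{- 2 \left|{\omega}\right|}}{51} + \frac{1000 \pi e^{- \frac{7 \left|{\omega}\right|}{5}}}{357}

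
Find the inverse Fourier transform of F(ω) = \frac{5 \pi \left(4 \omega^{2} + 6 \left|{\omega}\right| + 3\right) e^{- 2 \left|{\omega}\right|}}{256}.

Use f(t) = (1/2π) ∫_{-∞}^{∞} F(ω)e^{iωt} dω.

f(t) = \frac{5}{\left(t^{2} + 4\right)^{3}}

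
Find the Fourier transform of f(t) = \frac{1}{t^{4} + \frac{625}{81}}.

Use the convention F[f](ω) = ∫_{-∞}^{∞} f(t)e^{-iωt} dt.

F(ω) = \frac{27 \pi e^{- \frac{5 \sqrt{2} \left|{\omega}\right|}{6}} \sin{\left(\frac{5 \sqrt{2} \left|{\omega}\right|}{6} + \frac{\pi}{4} \right)}}{125}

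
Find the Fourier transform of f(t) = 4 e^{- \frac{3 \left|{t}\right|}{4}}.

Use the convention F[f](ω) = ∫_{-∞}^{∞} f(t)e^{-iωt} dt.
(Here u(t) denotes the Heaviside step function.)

F(ω) = \frac{96}{16 \omega^{2} + 9}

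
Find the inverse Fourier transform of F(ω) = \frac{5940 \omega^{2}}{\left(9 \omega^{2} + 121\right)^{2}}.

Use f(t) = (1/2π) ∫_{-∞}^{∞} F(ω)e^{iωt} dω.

f(t) = 5 \left(1 - \frac{11 \left|{t}\right|}{3}\right) e^{- \frac{11 \left|{t}\right|}{3}}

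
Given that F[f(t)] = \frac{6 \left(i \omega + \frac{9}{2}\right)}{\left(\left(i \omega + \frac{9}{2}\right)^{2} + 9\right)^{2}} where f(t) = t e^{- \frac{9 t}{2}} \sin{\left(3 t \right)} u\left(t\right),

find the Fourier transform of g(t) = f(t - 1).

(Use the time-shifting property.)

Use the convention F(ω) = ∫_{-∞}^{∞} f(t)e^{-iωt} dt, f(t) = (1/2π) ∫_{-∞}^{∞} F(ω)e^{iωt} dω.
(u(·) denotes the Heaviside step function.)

F[g](ω) = \frac{48 \left(2 i \omega + 9\right) e^{- i \omega}}{\left(\left(2 i \omega + 9\right)^{2} + 36\right)^{2}}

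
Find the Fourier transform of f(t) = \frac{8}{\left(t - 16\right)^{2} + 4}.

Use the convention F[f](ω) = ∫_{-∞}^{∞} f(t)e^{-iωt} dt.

F(ω) = 4 \pi e^{- 16 i \omega - 2 \left|{\omega}\right|}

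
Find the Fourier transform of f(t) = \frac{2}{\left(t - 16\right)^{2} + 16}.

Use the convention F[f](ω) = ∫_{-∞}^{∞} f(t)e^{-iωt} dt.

F(ω) = \frac{\pi e^{- 16 i \omega - 4 \left|{\omega}\right|}}{2}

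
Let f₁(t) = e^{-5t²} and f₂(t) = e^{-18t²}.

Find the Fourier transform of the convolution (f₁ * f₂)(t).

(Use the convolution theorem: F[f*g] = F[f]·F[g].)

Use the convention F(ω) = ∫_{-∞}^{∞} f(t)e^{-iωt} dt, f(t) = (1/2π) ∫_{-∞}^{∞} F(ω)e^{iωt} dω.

F[f₁*f₂](ω) = \frac{\sqrt{10} \pi e^{- \frac{23 \omega^{2}}{360}}}{30}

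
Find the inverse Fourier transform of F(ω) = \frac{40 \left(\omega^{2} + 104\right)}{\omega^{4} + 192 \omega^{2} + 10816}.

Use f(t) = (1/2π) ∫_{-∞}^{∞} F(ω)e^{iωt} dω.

f(t) = 2 e^{- 10 \left|{t}\right|} \cos{\left(2 \left|{t}\right| \right)}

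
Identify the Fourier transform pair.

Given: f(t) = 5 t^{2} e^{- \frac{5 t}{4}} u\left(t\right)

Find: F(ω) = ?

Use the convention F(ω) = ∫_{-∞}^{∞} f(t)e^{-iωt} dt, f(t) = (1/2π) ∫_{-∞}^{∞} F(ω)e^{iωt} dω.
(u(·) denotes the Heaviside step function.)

F(ω) = \frac{640}{\left(4 i \omega + 5\right)^{3}}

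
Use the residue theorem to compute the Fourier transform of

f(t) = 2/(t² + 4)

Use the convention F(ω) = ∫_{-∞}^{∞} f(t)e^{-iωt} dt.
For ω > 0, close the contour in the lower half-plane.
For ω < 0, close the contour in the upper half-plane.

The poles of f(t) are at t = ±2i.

Let g(z) = f(z)e^{-iωz}; for large |z| the factor e^{-iωz} decays in the lower half-plane when ω > 0 and in the upper half-plane when ω < 0.

Case ω > 0 (lower half-plane, clockwise contour ⇒ F(ω) = -2πi·ΣRes):
  Res_{z = - 2 i} g(z) = \frac{i e^{- 2 \omega}}{2}
  F(ω) = -2πi·ΣRes = \pi e^{- 2 \omega}

Case ω < 0 (upper half-plane, counterclockwise contour ⇒ F(ω) = +2πi·ΣRes):
  Res_{z = 2 i} g(z) = - \frac{i e^{2 \omega}}{2}
  F(ω) = 2πi·ΣRes = \pi e^{2 \omega}

Both cases combine into a single formula in |ω|:

F(ω) = \pi e^{- 2 \left|{\omega}\right|}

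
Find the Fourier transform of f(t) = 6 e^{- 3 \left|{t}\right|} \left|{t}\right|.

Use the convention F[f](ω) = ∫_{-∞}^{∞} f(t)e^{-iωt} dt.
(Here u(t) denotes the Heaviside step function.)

F(ω) = \frac{12 \left(9 - \omega^{2}\right)}{\left(\omega^{2} + 9\right)^{2}}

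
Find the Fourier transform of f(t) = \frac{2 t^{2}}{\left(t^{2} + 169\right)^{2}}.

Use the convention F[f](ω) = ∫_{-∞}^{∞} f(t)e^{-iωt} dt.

F(ω) = \frac{\pi \left(1 - 13 \left|{\omega}\right|\right) e^{- 13 \left|{\omega}\right|}}{13}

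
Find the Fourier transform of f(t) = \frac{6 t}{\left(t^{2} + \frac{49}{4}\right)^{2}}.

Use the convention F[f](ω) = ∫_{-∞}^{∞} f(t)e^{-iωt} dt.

F(ω) = - \frac{6 i \pi \omega e^{- \frac{7 \left|{\omega}\right|}{2}}}{7}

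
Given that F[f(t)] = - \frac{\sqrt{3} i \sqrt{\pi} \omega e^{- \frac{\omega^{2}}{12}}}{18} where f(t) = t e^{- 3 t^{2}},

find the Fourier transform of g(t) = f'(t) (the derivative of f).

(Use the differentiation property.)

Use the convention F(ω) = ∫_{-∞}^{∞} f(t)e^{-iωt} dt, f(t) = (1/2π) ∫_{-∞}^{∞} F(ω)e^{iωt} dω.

F[g](ω) = \frac{\sqrt{3} \sqrt{\pi} \omega^{2} e^{- \frac{\omega^{2}}{12}}}{18}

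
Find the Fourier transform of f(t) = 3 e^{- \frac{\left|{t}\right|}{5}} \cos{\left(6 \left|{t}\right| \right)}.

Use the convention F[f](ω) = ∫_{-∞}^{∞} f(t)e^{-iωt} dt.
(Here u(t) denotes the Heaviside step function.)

F(ω) = \frac{30 \left(25 \omega^{2} + 901\right)}{625 \omega^{4} - 44950 \omega^{2} + 811801}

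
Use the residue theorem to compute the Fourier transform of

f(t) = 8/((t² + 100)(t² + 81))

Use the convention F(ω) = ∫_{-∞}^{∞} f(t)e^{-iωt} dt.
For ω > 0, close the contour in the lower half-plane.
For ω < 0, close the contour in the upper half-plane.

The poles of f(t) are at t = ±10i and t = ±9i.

Let g(z) = f(z)e^{-iωz}; for large |z| the factor e^{-iωz} decays in the lower half-plane when ω > 0 and in the upper half-plane when ω < 0.

Case ω > 0 (lower half-plane, clockwise contour ⇒ F(ω) = -2πi·ΣRes):
  Res_{z = - 10 i} g(z) = - \frac{2 i e^{- 10 \omega}}{95}
  Res_{z = - 9 i} g(z) = \frac{4 i e^{- 9 \omega}}{171}
  F(ω) = -2πi·ΣRes = \frac{4 \pi \left(10 e^{\omega} - 9\right) e^{- 10 \omega}}{855}

Case ω < 0 (upper half-plane, counterclockwise contour ⇒ F(ω) = +2πi·ΣRes):
  Res_{z = 10 i} g(z) = \frac{2 i e^{10 \omega}}{95}
  Res_{z = 9 i} g(z) = - \frac{4 i e^{9 \omega}}{171}
  F(ω) = 2πi·ΣRes = \frac{4 \pi \left(10 - 9 e^{\omega}\right) e^{9 \omega}}{855}

Both cases combine into a single formula in |ω|:

F(ω) = \frac{4 \pi \left(10 e^{\left|{\omega}\right|} - 9\right) e^{- 10 \left|{\omega}\right|}}{855}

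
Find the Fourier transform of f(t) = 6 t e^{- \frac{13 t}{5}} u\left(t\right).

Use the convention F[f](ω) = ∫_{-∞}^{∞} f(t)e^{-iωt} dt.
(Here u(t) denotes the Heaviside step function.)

F(ω) = \frac{150}{\left(5 i \omega + 13\right)^{2}}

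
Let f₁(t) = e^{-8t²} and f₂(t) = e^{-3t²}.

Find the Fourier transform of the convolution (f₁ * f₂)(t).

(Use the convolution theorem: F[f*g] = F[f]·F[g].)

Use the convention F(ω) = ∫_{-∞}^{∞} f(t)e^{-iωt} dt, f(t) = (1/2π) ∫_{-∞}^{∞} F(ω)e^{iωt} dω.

F[f₁*f₂](ω) = \frac{\sqrt{6} \pi e^{- \frac{11 \omega^{2}}{96}}}{12}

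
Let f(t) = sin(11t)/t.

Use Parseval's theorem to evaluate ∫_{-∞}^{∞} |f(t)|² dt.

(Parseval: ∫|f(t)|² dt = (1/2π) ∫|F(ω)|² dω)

∫|f(t)|² dt = 11 \pi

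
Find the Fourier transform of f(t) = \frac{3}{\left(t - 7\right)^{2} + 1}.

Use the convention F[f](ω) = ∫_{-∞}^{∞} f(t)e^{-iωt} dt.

F(ω) = 3 \pi e^{- 7 i \omega - \left|{\omega}\right|}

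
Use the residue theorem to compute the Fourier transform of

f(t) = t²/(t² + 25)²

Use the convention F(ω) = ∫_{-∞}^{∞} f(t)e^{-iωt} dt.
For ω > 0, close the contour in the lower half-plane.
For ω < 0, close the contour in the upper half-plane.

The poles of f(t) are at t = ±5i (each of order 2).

Let g(z) = f(z)e^{-iωz}; for large |z| the factor e^{-iωz} decays in the lower half-plane when ω > 0 and in the upper half-plane when ω < 0.

Case ω > 0 (lower half-plane, clockwise contour ⇒ F(ω) = -2πi·ΣRes):
  Res_{z = - 5 i} g(z) = \frac{i \left(1 - 5 \omega\right) e^{- 5 \omega}}{20} (pole of order 2)
  F(ω) = -2πi·ΣRes = \frac{\pi \left(1 - 5 \omega\right) e^{- 5 \omega}}{10}

Case ω < 0 (upper half-plane, counterclockwise contour ⇒ F(ω) = +2πi·ΣRes):
  Res_{z = 5 i} g(z) = \frac{i \left(- 5 \omega - 1\right) e^{5 \omega}}{20} (pole of order 2)
  F(ω) = 2πi·ΣRes = \frac{\pi \left(5 \omega + 1\right) e^{5 \omega}}{10}

Both cases combine into a single formula in |ω|:

F(ω) = \frac{\pi \left(1 - 5 \left|{\omega}\right|\right) e^{- 5 \left|{\omega}\right|}}{10}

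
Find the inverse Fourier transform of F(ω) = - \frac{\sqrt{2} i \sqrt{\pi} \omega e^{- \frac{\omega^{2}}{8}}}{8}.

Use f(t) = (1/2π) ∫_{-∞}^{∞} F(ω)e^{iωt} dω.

f(t) = t e^{- 2 t^{2}}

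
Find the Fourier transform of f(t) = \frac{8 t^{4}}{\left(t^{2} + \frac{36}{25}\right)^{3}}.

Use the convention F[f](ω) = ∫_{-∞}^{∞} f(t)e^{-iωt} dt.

F(ω) = \frac{\pi \left(12 \omega^{2} - 50 \left|{\omega}\right| + 25\right) e^{- \frac{6 \left|{\omega}\right|}{5}}}{10}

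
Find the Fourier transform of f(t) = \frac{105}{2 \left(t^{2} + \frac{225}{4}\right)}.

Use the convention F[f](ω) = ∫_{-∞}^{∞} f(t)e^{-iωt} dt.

F(ω) = 7 \pi e^{- \frac{15 \left|{\omega}\right|}{2}}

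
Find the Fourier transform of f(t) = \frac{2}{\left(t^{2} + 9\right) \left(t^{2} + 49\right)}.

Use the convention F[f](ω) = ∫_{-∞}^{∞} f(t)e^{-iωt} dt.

F(ω) = \frac{\pi \left(7 e^{4 \left|{\omega}\right|} - 3\right) e^{- 7 \left|{\omega}\right|}}{420}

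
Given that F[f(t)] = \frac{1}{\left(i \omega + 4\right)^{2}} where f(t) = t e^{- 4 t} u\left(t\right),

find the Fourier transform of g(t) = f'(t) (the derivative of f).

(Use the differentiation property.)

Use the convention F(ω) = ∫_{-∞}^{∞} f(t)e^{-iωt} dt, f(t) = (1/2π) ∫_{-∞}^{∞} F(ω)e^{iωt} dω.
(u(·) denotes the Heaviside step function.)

F[g](ω) = \frac{i \omega}{\left(i \omega + 4\right)^{2}}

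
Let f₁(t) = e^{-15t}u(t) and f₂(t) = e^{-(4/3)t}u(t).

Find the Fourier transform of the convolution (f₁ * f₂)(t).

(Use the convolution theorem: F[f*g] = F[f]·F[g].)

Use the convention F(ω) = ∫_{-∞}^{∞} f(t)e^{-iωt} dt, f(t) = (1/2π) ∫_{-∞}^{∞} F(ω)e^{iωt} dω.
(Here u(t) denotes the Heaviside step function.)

F[f₁*f₂](ω) = \frac{3}{\left(i \omega + 15\right) \left(3 i \omega + 4\right)}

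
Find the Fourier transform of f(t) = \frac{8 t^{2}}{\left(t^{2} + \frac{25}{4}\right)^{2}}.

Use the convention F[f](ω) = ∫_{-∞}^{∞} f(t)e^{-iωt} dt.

F(ω) = \frac{4 \pi \left(2 - 5 \left|{\omega}\right|\right) e^{- \frac{5 \left|{\omega}\right|}{2}}}{5}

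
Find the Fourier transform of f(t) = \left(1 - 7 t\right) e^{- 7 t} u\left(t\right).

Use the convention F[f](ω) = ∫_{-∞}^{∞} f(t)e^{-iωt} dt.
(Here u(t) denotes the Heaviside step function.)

F(ω) = \frac{i \omega}{- \omega^{2} + 14 i \omega + 49}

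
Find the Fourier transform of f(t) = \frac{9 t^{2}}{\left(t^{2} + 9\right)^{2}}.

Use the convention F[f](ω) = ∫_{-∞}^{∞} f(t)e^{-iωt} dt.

F(ω) = \frac{3 \pi \left(1 - 3 \left|{\omega}\right|\right) e^{- 3 \left|{\omega}\right|}}{2}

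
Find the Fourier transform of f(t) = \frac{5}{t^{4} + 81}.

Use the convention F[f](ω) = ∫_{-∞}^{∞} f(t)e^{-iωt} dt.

F(ω) = \frac{5 \pi e^{- \frac{3 \sqrt{2} \left|{\omega}\right|}{2}} \sin{\left(\frac{3 \sqrt{2} \left|{\omega}\right|}{2} + \frac{\pi}{4} \right)}}{27}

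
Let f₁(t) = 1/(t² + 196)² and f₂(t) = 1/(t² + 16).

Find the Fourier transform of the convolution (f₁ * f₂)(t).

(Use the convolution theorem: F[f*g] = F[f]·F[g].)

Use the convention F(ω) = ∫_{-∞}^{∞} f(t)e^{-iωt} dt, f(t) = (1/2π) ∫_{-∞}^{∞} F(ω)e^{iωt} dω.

F[f₁*f₂](ω) = \frac{\pi^{2} \left(14 \left|{\omega}\right| + 1\right) e^{- 18 \left|{\omega}\right|}}{21952}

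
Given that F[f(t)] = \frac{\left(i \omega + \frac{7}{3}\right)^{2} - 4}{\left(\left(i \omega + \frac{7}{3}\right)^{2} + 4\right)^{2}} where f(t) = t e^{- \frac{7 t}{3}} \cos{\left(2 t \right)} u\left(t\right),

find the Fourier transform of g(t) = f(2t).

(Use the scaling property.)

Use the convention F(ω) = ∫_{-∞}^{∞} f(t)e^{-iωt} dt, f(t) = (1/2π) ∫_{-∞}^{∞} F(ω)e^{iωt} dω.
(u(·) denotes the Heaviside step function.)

F[g](ω) = \frac{18 \left(\left(3 i \omega + 14\right)^{2} - 144\right)}{\left(\left(3 i \omega + 14\right)^{2} + 144\right)^{2}}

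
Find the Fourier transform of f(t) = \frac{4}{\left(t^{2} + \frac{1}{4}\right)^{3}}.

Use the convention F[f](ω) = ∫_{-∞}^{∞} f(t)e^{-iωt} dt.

F(ω) = 4 \pi \left(\omega^{2} + 6 \left|{\omega}\right| + 12\right) e^{- \frac{\left|{\omega}\right|}{2}}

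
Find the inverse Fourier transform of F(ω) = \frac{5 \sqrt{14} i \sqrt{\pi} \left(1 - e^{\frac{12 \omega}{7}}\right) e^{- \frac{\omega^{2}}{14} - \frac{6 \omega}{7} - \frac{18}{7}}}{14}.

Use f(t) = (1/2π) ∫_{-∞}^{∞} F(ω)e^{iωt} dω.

f(t) = 5 e^{- \frac{7 t^{2}}{2}} \sin{\left(6 t \right)}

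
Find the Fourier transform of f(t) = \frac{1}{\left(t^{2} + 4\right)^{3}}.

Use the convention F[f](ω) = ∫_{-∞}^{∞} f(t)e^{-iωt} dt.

F(ω) = \frac{\pi \left(4 \omega^{2} + 6 \left|{\omega}\right| + 3\right) e^{- 2 \left|{\omega}\right|}}{256}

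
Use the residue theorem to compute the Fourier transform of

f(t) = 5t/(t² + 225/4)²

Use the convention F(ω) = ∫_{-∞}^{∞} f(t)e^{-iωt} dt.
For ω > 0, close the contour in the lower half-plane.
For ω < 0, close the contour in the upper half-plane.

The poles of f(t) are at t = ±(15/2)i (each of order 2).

Let g(z) = f(z)e^{-iωz}; for large |z| the factor e^{-iωz} decays in the lower half-plane when ω > 0 and in the upper half-plane when ω < 0.

Case ω > 0 (lower half-plane, clockwise contour ⇒ F(ω) = -2πi·ΣRes):
  Res_{z = - \frac{15 i}{2}} g(z) = \frac{\omega e^{- \frac{15 \omega}{2}}}{6} (pole of order 2)
  F(ω) = -2πi·ΣRes = - \frac{i \pi \omega e^{- \frac{15 \omega}{2}}}{3}

Case ω < 0 (upper half-plane, counterclockwise contour ⇒ F(ω) = +2πi·ΣRes):
  Res_{z = \frac{15 i}{2}} g(z) = - \frac{\omega e^{\frac{15 \omega}{2}}}{6} (pole of order 2)
  F(ω) = 2πi·ΣRes = - \frac{i \pi \omega e^{\frac{15 \omega}{2}}}{3}

Both cases combine into a single formula in |ω|:

F(ω) = - \frac{i \pi \omega e^{- \frac{15 \left|{\omega}\right|}{2}}}{3}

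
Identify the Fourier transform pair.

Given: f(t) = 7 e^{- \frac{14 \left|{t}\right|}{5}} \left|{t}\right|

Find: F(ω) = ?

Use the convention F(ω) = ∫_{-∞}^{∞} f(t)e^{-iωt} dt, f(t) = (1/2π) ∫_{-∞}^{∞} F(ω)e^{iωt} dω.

F(ω) = \frac{350 \left(196 - 25 \omega^{2}\right)}{\left(25 \omega^{2} + 196\right)^{2}}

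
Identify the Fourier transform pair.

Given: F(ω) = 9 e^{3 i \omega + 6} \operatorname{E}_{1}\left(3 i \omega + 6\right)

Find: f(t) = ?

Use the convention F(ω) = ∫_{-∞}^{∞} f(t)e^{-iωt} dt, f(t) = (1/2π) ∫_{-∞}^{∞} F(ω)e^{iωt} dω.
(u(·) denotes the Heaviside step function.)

f(t) = \frac{9 e^{- 2 t} u\left(t\right)}{t + 3}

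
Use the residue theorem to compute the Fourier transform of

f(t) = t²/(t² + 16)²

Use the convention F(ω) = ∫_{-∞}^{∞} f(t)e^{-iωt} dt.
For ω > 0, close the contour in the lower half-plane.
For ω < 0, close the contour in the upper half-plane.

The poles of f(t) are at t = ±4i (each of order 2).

Let g(z) = f(z)e^{-iωz}; for large |z| the factor e^{-iωz} decays in the lower half-plane when ω > 0 and in the upper half-plane when ω < 0.

Case ω > 0 (lower half-plane, clockwise contour ⇒ F(ω) = -2πi·ΣRes):
  Res_{z = - 4 i} g(z) = \frac{i \left(1 - 4 \omega\right) e^{- 4 \omega}}{16} (pole of order 2)
  F(ω) = -2πi·ΣRes = \frac{\pi \left(1 - 4 \omega\right) e^{- 4 \omega}}{8}

Case ω < 0 (upper half-plane, counterclockwise contour ⇒ F(ω) = +2πi·ΣRes):
  Res_{z = 4 i} g(z) = \frac{i \left(- 4 \omega - 1\right) e^{4 \omega}}{16} (pole of order 2)
  F(ω) = 2πi·ΣRes = \frac{\pi \left(4 \omega + 1\right) e^{4 \omega}}{8}

Both cases combine into a single formula in |ω|:

F(ω) = \frac{\pi \left(1 - 4 \left|{\omega}\right|\right) e^{- 4 \left|{\omega}\right|}}{8}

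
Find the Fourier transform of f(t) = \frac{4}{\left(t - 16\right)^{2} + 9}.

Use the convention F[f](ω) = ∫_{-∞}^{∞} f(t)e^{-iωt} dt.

F(ω) = \frac{4 \pi e^{- 16 i \omega - 3 \left|{\omega}\right|}}{3}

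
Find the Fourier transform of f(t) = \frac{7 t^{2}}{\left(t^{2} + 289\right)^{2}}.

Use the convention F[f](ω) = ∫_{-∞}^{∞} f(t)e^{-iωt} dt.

F(ω) = \frac{7 \pi \left(1 - 17 \left|{\omega}\right|\right) e^{- 17 \left|{\omega}\right|}}{34}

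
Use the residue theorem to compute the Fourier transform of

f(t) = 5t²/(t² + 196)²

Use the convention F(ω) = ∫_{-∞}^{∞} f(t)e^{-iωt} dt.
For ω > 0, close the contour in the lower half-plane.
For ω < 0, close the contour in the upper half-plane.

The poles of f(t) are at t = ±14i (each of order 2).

Let g(z) = f(z)e^{-iωz}; for large |z| the factor e^{-iωz} decays in the lower half-plane when ω > 0 and in the upper half-plane when ω < 0.

Case ω > 0 (lower half-plane, clockwise contour ⇒ F(ω) = -2πi·ΣRes):
  Res_{z = - 14 i} g(z) = \frac{5 i \left(1 - 14 \omega\right) e^{- 14 \omega}}{56} (pole of order 2)
  F(ω) = -2πi·ΣRes = \frac{5 \pi \left(1 - 14 \omega\right) e^{- 14 \omega}}{28}

Case ω < 0 (upper half-plane, counterclockwise contour ⇒ F(ω) = +2πi·ΣRes):
  Res_{z = 14 i} g(z) = \frac{5 i \left(- 14 \omega - 1\right) e^{14 \omega}}{56} (pole of order 2)
  F(ω) = 2πi·ΣRes = \frac{5 \pi \left(14 \omega + 1\right) e^{14 \omega}}{28}

Both cases combine into a single formula in |ω|:

F(ω) = \frac{5 \pi \left(1 - 14 \left|{\omega}\right|\right) e^{- 14 \left|{\omega}\right|}}{28}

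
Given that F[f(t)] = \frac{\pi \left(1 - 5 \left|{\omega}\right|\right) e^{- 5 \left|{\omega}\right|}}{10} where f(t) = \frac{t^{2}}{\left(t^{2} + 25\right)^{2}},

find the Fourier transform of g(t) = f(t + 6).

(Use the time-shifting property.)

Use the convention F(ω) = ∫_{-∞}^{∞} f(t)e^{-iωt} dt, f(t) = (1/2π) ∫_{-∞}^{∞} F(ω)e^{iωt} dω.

F[g](ω) = - \frac{\pi \left(5 \left|{\omega}\right| - 1\right) e^{6 i \omega - 5 \left|{\omega}\right|}}{10}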